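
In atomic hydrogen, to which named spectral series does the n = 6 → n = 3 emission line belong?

The series is set by the lower level: n_f = 3 is the Paschen series.

Paschen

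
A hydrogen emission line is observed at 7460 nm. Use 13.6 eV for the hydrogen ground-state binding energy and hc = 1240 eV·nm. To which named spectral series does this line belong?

ΔE = 1240/7460 = 0.1662 eV.
This matches 13.6 × (1/5² − 1/6²), so n_f = 5: the Pfund series.

Pfund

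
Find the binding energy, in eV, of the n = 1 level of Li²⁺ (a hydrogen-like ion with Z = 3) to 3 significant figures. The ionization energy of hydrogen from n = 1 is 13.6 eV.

E_n = −13.6 Z²/n² = −122.4/n² eV for Z = 3.
E_1 = −122.4/1 = −122 eV, so ionization (to E = 0) requires 122 eV.

122 eV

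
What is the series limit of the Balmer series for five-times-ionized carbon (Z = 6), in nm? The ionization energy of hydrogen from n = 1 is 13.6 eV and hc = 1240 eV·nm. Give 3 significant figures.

10.1 nm

The Balmer series has lower level n_f = 2; the series limit corresponds to n_i → ∞.
ΔE_max = 13.6 × 36 / 2² = 122.4 eV.
λ_min = 1240 / 122.4 = 10.1 nm.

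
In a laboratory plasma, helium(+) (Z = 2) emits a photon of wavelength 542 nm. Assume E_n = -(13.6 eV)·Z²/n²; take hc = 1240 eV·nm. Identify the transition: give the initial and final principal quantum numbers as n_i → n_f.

The photon energy is ΔE = hc/λ = 1240 / 542 = 2.288 eV.
With Z = 2, ΔE = 54.40 × (1/n_f² − 1/n_i²), so 1/n_f² − 1/n_i² = 0.04206.
Trying n_f = 4 gives 1/n_i² = 0.02044, i.e. n_i ≈ 7; this pair matches.

n_i = 7, n_f = 4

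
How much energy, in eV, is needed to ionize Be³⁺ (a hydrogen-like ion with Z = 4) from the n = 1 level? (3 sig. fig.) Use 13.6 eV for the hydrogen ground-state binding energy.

E_n = −13.6 Z²/n² = −217.6/n² eV for Z = 4.
E_1 = −217.6/1 = −218 eV, so ionization (to E = 0) requires 218 eV.

218 eV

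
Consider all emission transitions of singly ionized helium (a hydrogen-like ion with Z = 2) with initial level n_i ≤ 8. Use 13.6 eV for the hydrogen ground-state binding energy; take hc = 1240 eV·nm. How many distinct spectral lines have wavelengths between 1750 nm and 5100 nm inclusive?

Enumerate all n_i → n_f pairs with 1 ≤ n_f < n_i ≤ 8 and compute λ = 1240 / [13.6·4·(1/n_f² − 1/n_i²)].
Lines falling in [1750, 5100] nm: 6→5 (1865 nm), 8→6 (1876 nm), 7→6 (3093 nm), 8→7 (4765 nm).

4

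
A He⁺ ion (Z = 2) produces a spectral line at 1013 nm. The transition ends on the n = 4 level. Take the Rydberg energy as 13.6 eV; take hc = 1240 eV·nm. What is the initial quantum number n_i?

n_i = 5

The photon energy is ΔE = hc/λ = 1240 / 1013 = 1.224 eV.
With Z = 2, ΔE = 54.40 × (1/n_f² − 1/n_i²), so 1/n_f² − 1/n_i² = 0.02250.
With n_f = 4: 1/n_i² = 1/16 − 0.02250 = 0.04000, so n_i ≈ 5.00.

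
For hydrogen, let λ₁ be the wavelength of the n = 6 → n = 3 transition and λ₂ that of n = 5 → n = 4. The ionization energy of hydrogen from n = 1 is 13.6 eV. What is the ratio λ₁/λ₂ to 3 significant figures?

0.270

λ ∝ 1/ΔE ∝ 1/(1/n_f² − 1/n_i²), and the Z² and hc factors cancel in the ratio.
λ₁/λ₂ = (1/4² − 1/5²)/(1/3² − 1/6²) = 0.02250/0.08333 = 0.270.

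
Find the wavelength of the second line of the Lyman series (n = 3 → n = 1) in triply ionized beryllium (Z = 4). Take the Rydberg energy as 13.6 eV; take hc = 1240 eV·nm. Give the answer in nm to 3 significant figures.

6.41 nm

The Lyman series terminates on n_f = 1; the second line has n_i = 1+2 = 3.
ΔE = 217.6 × (1/1² − 1/3²) = 193.4 eV.
λ = 1240 / 193.4 = 6.41 nm.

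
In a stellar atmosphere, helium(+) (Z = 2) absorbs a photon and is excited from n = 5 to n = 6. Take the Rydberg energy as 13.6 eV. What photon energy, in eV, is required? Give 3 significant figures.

The Bohr energies scale as Z², so for Z = 2: E_n = −54.40/n² eV.
E_6 = −54.40/36 = −1.511 eV and E_5 = −54.40/25 = −2.176 eV.
The photon energy is |E_6 − E_5| = 0.665 eV.

0.665 eV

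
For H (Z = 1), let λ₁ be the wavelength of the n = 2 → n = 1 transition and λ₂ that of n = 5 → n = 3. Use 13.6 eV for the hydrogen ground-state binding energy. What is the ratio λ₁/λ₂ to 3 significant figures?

0.0948

λ ∝ 1/ΔE ∝ 1/(1/n_f² − 1/n_i²), and the Z² and hc factors cancel in the ratio.
λ₁/λ₂ = (1/3² − 1/5²)/(1/1² − 1/2²) = 0.07111/0.7500 = 0.0948.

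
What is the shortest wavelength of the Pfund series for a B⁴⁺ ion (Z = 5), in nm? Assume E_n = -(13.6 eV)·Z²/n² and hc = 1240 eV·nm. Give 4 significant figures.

The Pfund series has lower level n_f = 5; the series limit corresponds to n_i → ∞.
ΔE_max = 13.6 × 25 / 5² = 13.60 eV.
λ_min = 1240 / 13.60 = 91.18 nm.

91.18 nm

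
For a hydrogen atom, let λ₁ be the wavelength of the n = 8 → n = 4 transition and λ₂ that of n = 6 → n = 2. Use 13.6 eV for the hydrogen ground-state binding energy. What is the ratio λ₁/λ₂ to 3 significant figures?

λ ∝ 1/ΔE ∝ 1/(1/n_f² − 1/n_i²), and the Z² and hc factors cancel in the ratio.
λ₁/λ₂ = (1/2² − 1/6²)/(1/4² − 1/8²) = 0.2222/0.04688 = 4.74.

4.74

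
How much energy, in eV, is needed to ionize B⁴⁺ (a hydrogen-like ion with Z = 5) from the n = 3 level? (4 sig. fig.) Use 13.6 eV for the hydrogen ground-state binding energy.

37.78 eV

E_n = −13.6 Z²/n² = −340.0/n² eV for Z = 5.
E_3 = −340.0/9 = −37.78 eV, so ionization (to E = 0) requires 37.78 eV.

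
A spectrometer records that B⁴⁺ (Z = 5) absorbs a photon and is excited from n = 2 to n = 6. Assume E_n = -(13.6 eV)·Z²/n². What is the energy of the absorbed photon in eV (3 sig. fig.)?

75.6 eV

The Bohr energies scale as Z², so for Z = 5: E_n = −340.0/n² eV.
E_6 = −340.0/36 = −9.444 eV and E_2 = −340.0/4 = −85.00 eV.
The photon energy is |E_6 − E_2| = 75.6 eV.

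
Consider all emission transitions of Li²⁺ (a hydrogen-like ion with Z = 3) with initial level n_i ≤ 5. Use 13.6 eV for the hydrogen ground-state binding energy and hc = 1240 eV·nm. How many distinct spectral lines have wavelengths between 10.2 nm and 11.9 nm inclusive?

Enumerate all n_i → n_f pairs with 1 ≤ n_f < n_i ≤ 5 and compute λ = 1240 / [13.6·9·(1/n_f² − 1/n_i²)].
Lines falling in [10.2, 11.9] nm: 5→1 (10.55 nm), 4→1 (10.81 nm), 3→1 (11.40 nm).

3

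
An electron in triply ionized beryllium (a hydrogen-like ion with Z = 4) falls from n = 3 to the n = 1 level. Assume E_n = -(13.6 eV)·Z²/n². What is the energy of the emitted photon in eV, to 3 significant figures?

The Bohr energies scale as Z², so for Z = 4: E_n = −217.6/n² eV.
E_3 = −217.6/9 = −24.18 eV and E_1 = −217.6/1 = −217.6 eV.
The photon energy is |E_3 − E_1| = 193 eV.

193 eV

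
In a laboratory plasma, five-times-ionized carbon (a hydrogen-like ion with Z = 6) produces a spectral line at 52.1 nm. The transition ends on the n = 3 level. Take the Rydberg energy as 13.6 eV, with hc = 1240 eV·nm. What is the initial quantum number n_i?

n_i = 4

The photon energy is ΔE = hc/λ = 1240 / 52.1 = 23.80 eV.
With Z = 6, ΔE = 489.6 × (1/n_f² − 1/n_i²), so 1/n_f² − 1/n_i² = 0.04861.
With n_f = 3: 1/n_i² = 1/9 − 0.04861 = 0.06250, so n_i ≈ 4.00.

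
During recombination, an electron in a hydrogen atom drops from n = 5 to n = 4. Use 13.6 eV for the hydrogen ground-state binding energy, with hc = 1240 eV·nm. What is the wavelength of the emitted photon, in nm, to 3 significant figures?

ΔE = 13.60 × (1/4² − 1/5²) = 13.60 × 0.02250 = 0.3060 eV.
λ = hc/ΔE = 1240 / 0.3060 = 4050 nm.
This line belongs to the Brackett series.

4050 nm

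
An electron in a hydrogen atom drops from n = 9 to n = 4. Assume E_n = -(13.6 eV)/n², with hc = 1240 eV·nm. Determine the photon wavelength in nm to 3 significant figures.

1820 nm

ΔE = 13.60 × (1/4² − 1/9²) = 13.60 × 0.05015 = 0.6821 eV.
λ = hc/ΔE = 1240 / 0.6821 = 1820 nm.
This line belongs to the Brackett series.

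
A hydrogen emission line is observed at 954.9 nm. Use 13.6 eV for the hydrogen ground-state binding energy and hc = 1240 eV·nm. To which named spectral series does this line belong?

ΔE = 1240/954.9 = 1.299 eV.
This matches 13.6 × (1/3² − 1/8²), so n_f = 3: the Paschen series.

Paschen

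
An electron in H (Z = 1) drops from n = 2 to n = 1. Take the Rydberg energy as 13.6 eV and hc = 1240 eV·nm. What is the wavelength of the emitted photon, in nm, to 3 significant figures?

122 nm

ΔE = 13.60 × (1/1² − 1/2²) = 13.60 × 0.7500 = 10.20 eV.
λ = hc/ΔE = 1240 / 10.20 = 122 nm.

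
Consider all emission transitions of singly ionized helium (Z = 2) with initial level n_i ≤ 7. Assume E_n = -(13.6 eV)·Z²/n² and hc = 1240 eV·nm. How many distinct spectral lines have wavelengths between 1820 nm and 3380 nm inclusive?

2

Enumerate all n_i → n_f pairs with 1 ≤ n_f < n_i ≤ 7 and compute λ = 1240 / [13.6·4·(1/n_f² − 1/n_i²)].
Lines falling in [1820, 3380] nm: 6→5 (1865 nm), 7→6 (3093 nm).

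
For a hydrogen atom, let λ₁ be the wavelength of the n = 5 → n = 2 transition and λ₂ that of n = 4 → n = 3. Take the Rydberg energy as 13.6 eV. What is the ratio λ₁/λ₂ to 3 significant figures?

λ ∝ 1/ΔE ∝ 1/(1/n_f² − 1/n_i²), and the Z² and hc factors cancel in the ratio.
λ₁/λ₂ = (1/3² − 1/4²)/(1/2² − 1/5²) = 0.04861/0.2100 = 0.231.

0.231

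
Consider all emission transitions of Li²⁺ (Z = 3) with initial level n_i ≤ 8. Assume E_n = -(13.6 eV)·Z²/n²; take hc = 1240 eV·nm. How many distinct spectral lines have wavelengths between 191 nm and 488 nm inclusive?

6

Enumerate all n_i → n_f pairs with 1 ≤ n_f < n_i ≤ 8 and compute λ = 1240 / [13.6·9·(1/n_f² − 1/n_i²)].
Lines falling in [191, 488] nm: 4→3 (208.4 nm), 8→4 (216.1 nm), 7→4 (240.7 nm), 6→4 (291.8 nm), 8→5 (415.6 nm), 5→4 (450.3 nm).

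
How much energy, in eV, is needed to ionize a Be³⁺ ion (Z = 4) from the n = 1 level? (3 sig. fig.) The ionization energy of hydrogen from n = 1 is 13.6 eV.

E_n = −13.6 Z²/n² = −217.6/n² eV for Z = 4.
E_1 = −217.6/1 = −218 eV, so ionization (to E = 0) requires 218 eV.

218 eV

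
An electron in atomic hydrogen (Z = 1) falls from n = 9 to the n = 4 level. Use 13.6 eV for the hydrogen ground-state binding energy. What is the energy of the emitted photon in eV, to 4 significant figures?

E_9 = −13.60/81 = −0.1679 eV and E_4 = −13.60/16 = −0.8500 eV.
The photon energy is |E_9 − E_4| = 0.6821 eV.

0.6821 eV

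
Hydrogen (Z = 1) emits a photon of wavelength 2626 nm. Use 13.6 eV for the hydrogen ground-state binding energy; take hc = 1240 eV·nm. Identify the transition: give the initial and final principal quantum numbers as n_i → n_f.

The photon energy is ΔE = hc/λ = 1240 / 2626 = 0.4722 eV.
With Z = 1, ΔE = 13.60 × (1/n_f² − 1/n_i²), so 1/n_f² − 1/n_i² = 0.03472.
Trying n_f = 4 gives 1/n_i² = 0.02778, i.e. n_i ≈ 6; this pair matches.

n_i = 6, n_f = 4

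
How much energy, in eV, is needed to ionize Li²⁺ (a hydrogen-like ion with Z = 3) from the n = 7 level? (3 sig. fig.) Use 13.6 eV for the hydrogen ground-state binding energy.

2.50 eV

E_n = −13.6 Z²/n² = −122.4/n² eV for Z = 3.
E_7 = −122.4/49 = −2.50 eV, so ionization (to E = 0) requires 2.50 eV.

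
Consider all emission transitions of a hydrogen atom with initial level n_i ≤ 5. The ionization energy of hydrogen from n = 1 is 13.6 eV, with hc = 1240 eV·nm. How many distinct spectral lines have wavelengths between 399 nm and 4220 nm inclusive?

6

Enumerate all n_i → n_f pairs with 1 ≤ n_f < n_i ≤ 5 and compute λ = 1240 / [13.6·1·(1/n_f² − 1/n_i²)].
Lines falling in [399, 4220] nm: 5→2 (434.2 nm), 4→2 (486.3 nm), 3→2 (656.5 nm), 5→3 (1282 nm), 4→3 (1876 nm), 5→4 (4052 nm).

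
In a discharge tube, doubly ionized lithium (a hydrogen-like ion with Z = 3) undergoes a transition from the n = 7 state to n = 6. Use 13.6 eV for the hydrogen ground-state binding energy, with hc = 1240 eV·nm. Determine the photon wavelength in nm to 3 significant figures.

1370 nm

For Z = 3 the level energies scale as Z², so the effective Rydberg energy is 13.6 × 9 = 122.4 eV.
ΔE = 122.4 × (1/6² − 1/7²) = 122.4 × 0.007370 = 0.9020 eV.
λ = hc/ΔE = 1240 / 0.9020 = 1370 nm.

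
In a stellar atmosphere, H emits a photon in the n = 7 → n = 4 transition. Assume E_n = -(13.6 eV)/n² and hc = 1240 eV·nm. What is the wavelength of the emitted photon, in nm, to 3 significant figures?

2170 nm

ΔE = 13.60 × (1/4² − 1/7²) = 13.60 × 0.04209 = 0.5724 eV.
λ = hc/ΔE = 1240 / 0.5724 = 2170 nm.
This line belongs to the Brackett series.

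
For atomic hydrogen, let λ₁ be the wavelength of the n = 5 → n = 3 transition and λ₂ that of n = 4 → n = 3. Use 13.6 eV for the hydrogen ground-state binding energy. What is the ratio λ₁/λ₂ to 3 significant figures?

0.684

λ ∝ 1/ΔE ∝ 1/(1/n_f² − 1/n_i²), and the Z² and hc factors cancel in the ratio.
λ₁/λ₂ = (1/3² − 1/4²)/(1/3² − 1/5²) = 0.04861/0.07111 = 0.684.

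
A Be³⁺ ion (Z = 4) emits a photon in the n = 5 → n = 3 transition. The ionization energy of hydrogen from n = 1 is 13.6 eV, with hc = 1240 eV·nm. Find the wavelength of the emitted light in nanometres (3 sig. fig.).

80.1 nm

For Z = 4 the level energies scale as Z², so the effective Rydberg energy is 13.6 × 16 = 217.6 eV.
ΔE = 217.6 × (1/3² − 1/5²) = 217.6 × 0.07111 = 15.47 eV.
λ = hc/ΔE = 1240 / 15.47 = 80.1 nm.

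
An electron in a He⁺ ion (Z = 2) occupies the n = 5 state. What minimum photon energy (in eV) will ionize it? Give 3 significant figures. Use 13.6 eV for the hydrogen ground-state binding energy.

E_n = −13.6 Z²/n² = −54.40/n² eV for Z = 2.
E_5 = −54.40/25 = −2.18 eV, so ionization (to E = 0) requires 2.18 eV.

2.18 eV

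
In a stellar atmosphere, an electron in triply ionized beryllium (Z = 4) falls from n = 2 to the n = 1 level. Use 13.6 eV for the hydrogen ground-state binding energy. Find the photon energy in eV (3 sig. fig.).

The Bohr energies scale as Z², so for Z = 4: E_n = −217.6/n² eV.
E_2 = −217.6/4 = −54.40 eV and E_1 = −217.6/1 = −217.6 eV.
The photon energy is |E_2 − E_1| = 163 eV.

163 eV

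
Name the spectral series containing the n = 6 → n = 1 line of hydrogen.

The series is set by the lower level: n_f = 1 is the Lyman series.

Lyman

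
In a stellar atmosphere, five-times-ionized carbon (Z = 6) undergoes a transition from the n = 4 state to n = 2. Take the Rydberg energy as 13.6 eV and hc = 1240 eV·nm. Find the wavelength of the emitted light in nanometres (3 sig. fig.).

13.5 nm

For Z = 6 the level energies scale as Z², so the effective Rydberg energy is 13.6 × 36 = 489.6 eV.
ΔE = 489.6 × (1/2² − 1/4²) = 489.6 × 0.1875 = 91.80 eV.
λ = hc/ΔE = 1240 / 91.80 = 13.5 nm.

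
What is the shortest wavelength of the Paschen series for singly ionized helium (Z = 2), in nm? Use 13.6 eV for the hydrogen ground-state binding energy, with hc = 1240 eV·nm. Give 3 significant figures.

The Paschen series has lower level n_f = 3; the series limit corresponds to n_i → ∞.
ΔE_max = 13.6 × 4 / 3² = 6.044 eV.
λ_min = 1240 / 6.044 = 205 nm.

205 nm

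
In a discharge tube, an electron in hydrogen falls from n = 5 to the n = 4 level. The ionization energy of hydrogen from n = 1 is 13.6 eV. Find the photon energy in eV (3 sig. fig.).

0.306 eV

E_5 = −13.60/25 = −0.5440 eV and E_4 = −13.60/16 = −0.8500 eV.
The photon energy is |E_5 − E_4| = 0.306 eV.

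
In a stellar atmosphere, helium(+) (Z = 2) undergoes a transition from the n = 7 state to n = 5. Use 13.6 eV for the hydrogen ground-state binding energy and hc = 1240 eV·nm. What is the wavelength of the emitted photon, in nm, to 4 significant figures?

1163 nm

For Z = 2 the level energies scale as Z², so the effective Rydberg energy is 13.6 × 4 = 54.40 eV.
ΔE = 54.40 × (1/5² − 1/7²) = 54.40 × 0.01959 = 1.066 eV.
λ = hc/ΔE = 1240 / 1.066 = 1163 nm.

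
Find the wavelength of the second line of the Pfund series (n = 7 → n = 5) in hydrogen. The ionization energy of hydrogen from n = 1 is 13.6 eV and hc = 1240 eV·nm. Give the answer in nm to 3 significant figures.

4650 nm

The Pfund series terminates on n_f = 5; the second line has n_i = 5+2 = 7.
ΔE = 13.60 × (1/5² − 1/7²) = 0.2664 eV.
λ = 1240 / 0.2664 = 4650 nm.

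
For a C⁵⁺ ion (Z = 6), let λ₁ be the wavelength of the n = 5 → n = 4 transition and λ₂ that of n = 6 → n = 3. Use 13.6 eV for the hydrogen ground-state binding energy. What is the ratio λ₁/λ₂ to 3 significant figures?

3.70

λ ∝ 1/ΔE ∝ 1/(1/n_f² − 1/n_i²), and the Z² and hc factors cancel in the ratio.
λ₁/λ₂ = (1/3² − 1/6²)/(1/4² − 1/5²) = 0.08333/0.02250 = 3.70.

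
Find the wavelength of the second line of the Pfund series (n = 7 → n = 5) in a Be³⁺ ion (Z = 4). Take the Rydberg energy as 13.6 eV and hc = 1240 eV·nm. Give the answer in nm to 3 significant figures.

291 nm

The Pfund series terminates on n_f = 5; the second line has n_i = 5+2 = 7.
ΔE = 217.6 × (1/5² − 1/7²) = 4.263 eV.
λ = 1240 / 4.263 = 291 nm.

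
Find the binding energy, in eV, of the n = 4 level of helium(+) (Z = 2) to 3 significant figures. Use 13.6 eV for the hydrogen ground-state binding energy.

3.40 eV

E_n = −13.6 Z²/n² = −54.40/n² eV for Z = 2.
E_4 = −54.40/16 = −3.40 eV, so ionization (to E = 0) requires 3.40 eV.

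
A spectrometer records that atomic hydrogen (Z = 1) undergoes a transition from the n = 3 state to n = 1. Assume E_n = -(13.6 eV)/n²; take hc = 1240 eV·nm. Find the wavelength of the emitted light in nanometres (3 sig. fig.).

103 nm

ΔE = 13.60 × (1/1² − 1/3²) = 13.60 × 0.8889 = 12.09 eV.
λ = hc/ΔE = 1240 / 12.09 = 103 nm.
This line belongs to the Lyman series.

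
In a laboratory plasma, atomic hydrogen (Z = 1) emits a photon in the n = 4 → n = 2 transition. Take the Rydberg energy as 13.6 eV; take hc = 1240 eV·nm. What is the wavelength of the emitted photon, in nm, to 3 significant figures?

486 nm

ΔE = 13.60 × (1/2² − 1/4²) = 13.60 × 0.1875 = 2.550 eV.
λ = hc/ΔE = 1240 / 2.550 = 486 nm.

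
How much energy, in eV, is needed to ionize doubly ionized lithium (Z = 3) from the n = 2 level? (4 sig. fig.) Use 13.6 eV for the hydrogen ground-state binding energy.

E_n = −13.6 Z²/n² = −122.4/n² eV for Z = 3.
E_2 = −122.4/4 = −30.60 eV, so ionization (to E = 0) requires 30.60 eV.

30.60 eV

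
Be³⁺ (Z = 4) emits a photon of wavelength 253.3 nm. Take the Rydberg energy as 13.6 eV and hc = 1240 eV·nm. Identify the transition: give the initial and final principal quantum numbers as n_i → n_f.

n_i = 5, n_f = 4

The photon energy is ΔE = hc/λ = 1240 / 253.3 = 4.895 eV.
With Z = 4, ΔE = 217.6 × (1/n_f² − 1/n_i²), so 1/n_f² − 1/n_i² = 0.02250.
Trying n_f = 4 gives 1/n_i² = 0.04000, i.e. n_i ≈ 5; this pair matches.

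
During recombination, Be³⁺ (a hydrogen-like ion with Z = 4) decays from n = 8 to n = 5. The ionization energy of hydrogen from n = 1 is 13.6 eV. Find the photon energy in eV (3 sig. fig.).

5.30 eV

The Bohr energies scale as Z², so for Z = 4: E_n = −217.6/n² eV.
E_8 = −217.6/64 = −3.400 eV and E_5 = −217.6/25 = −8.704 eV.
The photon energy is |E_8 − E_5| = 5.30 eV.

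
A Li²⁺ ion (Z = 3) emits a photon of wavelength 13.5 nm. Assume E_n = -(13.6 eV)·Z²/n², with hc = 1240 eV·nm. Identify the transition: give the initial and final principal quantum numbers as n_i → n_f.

n_i = 2, n_f = 1

The photon energy is ΔE = hc/λ = 1240 / 13.5 = 91.85 eV.
With Z = 3, ΔE = 122.4 × (1/n_f² − 1/n_i²), so 1/n_f² − 1/n_i² = 0.7504.
Trying n_f = 1 gives 1/n_i² = 0.2496, i.e. n_i ≈ 2; this pair matches.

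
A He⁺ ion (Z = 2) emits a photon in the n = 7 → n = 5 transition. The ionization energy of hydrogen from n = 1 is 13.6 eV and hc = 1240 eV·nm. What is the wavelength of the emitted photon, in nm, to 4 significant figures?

For Z = 2 the level energies scale as Z², so the effective Rydberg energy is 13.6 × 4 = 54.40 eV.
ΔE = 54.40 × (1/5² − 1/7²) = 54.40 × 0.01959 = 1.066 eV.
λ = hc/ΔE = 1240 / 1.066 = 1163 nm.

1163 nm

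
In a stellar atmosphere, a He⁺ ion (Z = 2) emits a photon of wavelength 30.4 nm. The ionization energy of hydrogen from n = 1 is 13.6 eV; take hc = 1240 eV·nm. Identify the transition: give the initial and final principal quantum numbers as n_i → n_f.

The photon energy is ΔE = hc/λ = 1240 / 30.4 = 40.79 eV.
With Z = 2, ΔE = 54.40 × (1/n_f² − 1/n_i²), so 1/n_f² − 1/n_i² = 0.7498.
Trying n_f = 1 gives 1/n_i² = 0.2502, i.e. n_i ≈ 2; this pair matches.

n_i = 2, n_f = 1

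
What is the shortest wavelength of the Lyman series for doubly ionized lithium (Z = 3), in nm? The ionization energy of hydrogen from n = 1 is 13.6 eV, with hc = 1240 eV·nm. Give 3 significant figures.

The Lyman series has lower level n_f = 1; the series limit corresponds to n_i → ∞.
ΔE_max = 13.6 × 9 / 1² = 122.4 eV.
λ_min = 1240 / 122.4 = 10.1 nm.

10.1 nm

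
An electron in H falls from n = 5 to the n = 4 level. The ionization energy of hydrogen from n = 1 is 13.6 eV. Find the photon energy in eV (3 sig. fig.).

E_5 = −13.60/25 = −0.5440 eV and E_4 = −13.60/16 = −0.8500 eV.
The photon energy is |E_5 − E_4| = 0.306 eV.

0.306 eV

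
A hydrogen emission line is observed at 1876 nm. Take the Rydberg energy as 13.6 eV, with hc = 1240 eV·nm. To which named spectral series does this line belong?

Paschen

ΔE = 1240/1876 = 0.6610 eV.
This matches 13.6 × (1/3² − 1/4²), so n_f = 3: the Paschen series.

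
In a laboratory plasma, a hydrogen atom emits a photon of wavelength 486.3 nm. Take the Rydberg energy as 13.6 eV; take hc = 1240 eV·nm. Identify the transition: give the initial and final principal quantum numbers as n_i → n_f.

n_i = 4, n_f = 2

The photon energy is ΔE = hc/λ = 1240 / 486.3 = 2.550 eV.
With Z = 1, ΔE = 13.60 × (1/n_f² − 1/n_i²), so 1/n_f² − 1/n_i² = 0.1875.
Trying n_f = 2 gives 1/n_i² = 0.06251, i.e. n_i ≈ 4; this pair matches.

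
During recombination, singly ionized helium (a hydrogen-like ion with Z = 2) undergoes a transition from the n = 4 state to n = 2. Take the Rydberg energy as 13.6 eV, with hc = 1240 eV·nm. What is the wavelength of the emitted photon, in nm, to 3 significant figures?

For Z = 2 the level energies scale as Z², so the effective Rydberg energy is 13.6 × 4 = 54.40 eV.
ΔE = 54.40 × (1/2² − 1/4²) = 54.40 × 0.1875 = 10.20 eV.
λ = hc/ΔE = 1240 / 10.20 = 122 nm.

122 nm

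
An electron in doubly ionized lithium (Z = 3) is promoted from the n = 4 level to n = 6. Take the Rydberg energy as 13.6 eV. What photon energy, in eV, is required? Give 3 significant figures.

4.25 eV

The Bohr energies scale as Z², so for Z = 3: E_n = −122.4/n² eV.
E_6 = −122.4/36 = −3.400 eV and E_4 = −122.4/16 = −7.650 eV.
The photon energy is |E_6 − E_4| = 4.25 eV.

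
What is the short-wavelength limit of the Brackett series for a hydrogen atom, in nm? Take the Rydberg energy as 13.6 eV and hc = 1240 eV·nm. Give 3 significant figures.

1460 nm

The Brackett series has lower level n_f = 4; the series limit corresponds to n_i → ∞.
ΔE_max = 13.6 × 1 / 4² = 0.8500 eV.
λ_min = 1240 / 0.8500 = 1460 nm.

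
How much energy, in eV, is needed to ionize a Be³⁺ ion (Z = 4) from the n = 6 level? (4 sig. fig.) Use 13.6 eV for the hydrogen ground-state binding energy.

6.044 eV

E_n = −13.6 Z²/n² = −217.6/n² eV for Z = 4.
E_6 = −217.6/36 = −6.044 eV, so ionization (to E = 0) requires 6.044 eV.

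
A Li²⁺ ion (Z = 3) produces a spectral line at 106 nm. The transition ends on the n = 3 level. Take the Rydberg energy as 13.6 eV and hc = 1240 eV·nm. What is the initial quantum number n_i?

n_i = 8

The photon energy is ΔE = hc/λ = 1240 / 106 = 11.70 eV.
With Z = 3, ΔE = 122.4 × (1/n_f² − 1/n_i²), so 1/n_f² − 1/n_i² = 0.09557.
With n_f = 3: 1/n_i² = 1/9 − 0.09557 = 0.01554, so n_i ≈ 8.02.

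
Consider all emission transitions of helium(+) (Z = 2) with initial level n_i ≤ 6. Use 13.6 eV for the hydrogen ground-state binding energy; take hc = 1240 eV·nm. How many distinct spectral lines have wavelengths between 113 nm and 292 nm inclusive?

3

Enumerate all n_i → n_f pairs with 1 ≤ n_f < n_i ≤ 6 and compute λ = 1240 / [13.6·4·(1/n_f² − 1/n_i²)].
Lines falling in [113, 292] nm: 4→2 (121.6 nm), 3→2 (164.1 nm), 6→3 (273.5 nm).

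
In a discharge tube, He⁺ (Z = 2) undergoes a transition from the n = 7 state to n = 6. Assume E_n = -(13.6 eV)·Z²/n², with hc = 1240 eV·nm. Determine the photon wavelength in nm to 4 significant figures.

3093 nm

For Z = 2 the level energies scale as Z², so the effective Rydberg energy is 13.6 × 4 = 54.40 eV.
ΔE = 54.40 × (1/6² − 1/7²) = 54.40 × 0.007370 = 0.4009 eV.
λ = hc/ΔE = 1240 / 0.4009 = 3093 nm.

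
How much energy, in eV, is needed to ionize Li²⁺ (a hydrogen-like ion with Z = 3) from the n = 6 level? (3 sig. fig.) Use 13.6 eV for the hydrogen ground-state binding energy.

E_n = −13.6 Z²/n² = −122.4/n² eV for Z = 3.
E_6 = −122.4/36 = −3.40 eV, so ionization (to E = 0) requires 3.40 eV.

3.40 eV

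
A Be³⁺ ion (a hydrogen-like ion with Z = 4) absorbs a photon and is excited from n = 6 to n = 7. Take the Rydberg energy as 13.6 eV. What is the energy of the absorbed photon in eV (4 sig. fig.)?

The Bohr energies scale as Z², so for Z = 4: E_n = −217.6/n² eV.
E_7 = −217.6/49 = −4.441 eV and E_6 = −217.6/36 = −6.044 eV.
The photon energy is |E_7 − E_6| = 1.604 eV.

1.604 eV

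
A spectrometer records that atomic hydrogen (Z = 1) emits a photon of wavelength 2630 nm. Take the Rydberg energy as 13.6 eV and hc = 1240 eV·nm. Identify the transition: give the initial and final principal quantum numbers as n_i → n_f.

The photon energy is ΔE = hc/λ = 1240 / 2630 = 0.4715 eV.
With Z = 1, ΔE = 13.60 × (1/n_f² − 1/n_i²), so 1/n_f² − 1/n_i² = 0.03467.
Trying n_f = 4 gives 1/n_i² = 0.02783, i.e. n_i ≈ 6; this pair matches.

n_i = 6, n_f = 4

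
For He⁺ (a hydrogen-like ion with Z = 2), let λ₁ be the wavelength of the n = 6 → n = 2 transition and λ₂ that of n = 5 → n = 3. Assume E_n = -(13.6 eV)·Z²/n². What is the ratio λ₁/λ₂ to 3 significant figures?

0.320

λ ∝ 1/ΔE ∝ 1/(1/n_f² − 1/n_i²), and the Z² and hc factors cancel in the ratio.
λ₁/λ₂ = (1/3² − 1/5²)/(1/2² − 1/6²) = 0.07111/0.2222 = 0.320.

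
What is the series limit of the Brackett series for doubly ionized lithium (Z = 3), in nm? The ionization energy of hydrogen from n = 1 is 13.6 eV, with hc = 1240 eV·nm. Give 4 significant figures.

162.1 nm

The Brackett series has lower level n_f = 4; the series limit corresponds to n_i → ∞.
ΔE_max = 13.6 × 9 / 4² = 7.650 eV.
λ_min = 1240 / 7.650 = 162.1 nm.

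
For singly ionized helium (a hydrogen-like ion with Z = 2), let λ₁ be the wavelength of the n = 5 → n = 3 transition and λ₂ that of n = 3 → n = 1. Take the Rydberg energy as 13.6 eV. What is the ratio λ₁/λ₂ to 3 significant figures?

12.5

λ ∝ 1/ΔE ∝ 1/(1/n_f² − 1/n_i²), and the Z² and hc factors cancel in the ratio.
λ₁/λ₂ = (1/1² − 1/3²)/(1/3² − 1/5²) = 0.8889/0.07111 = 12.5.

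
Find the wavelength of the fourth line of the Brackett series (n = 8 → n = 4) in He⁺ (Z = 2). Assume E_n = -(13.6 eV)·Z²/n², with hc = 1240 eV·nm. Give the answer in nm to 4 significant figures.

The Brackett series terminates on n_f = 4; the fourth line has n_i = 4+4 = 8.
ΔE = 54.40 × (1/4² − 1/8²) = 2.550 eV.
λ = 1240 / 2.550 = 486.3 nm.

486.3 nm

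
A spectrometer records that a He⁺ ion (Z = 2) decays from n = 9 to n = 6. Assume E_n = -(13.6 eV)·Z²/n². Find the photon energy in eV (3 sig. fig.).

The Bohr energies scale as Z², so for Z = 2: E_n = −54.40/n² eV.
E_9 = −54.40/81 = −0.6716 eV and E_6 = −54.40/36 = −1.511 eV.
The photon energy is |E_9 − E_6| = 0.840 eV.

0.840 eV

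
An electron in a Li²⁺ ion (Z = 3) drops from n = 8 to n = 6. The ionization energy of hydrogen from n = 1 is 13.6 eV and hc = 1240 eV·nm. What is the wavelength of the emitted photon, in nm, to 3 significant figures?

For Z = 3 the level energies scale as Z², so the effective Rydberg energy is 13.6 × 9 = 122.4 eV.
ΔE = 122.4 × (1/6² − 1/8²) = 122.4 × 0.01215 = 1.488 eV.
λ = hc/ΔE = 1240 / 1.488 = 834 nm.

834 nm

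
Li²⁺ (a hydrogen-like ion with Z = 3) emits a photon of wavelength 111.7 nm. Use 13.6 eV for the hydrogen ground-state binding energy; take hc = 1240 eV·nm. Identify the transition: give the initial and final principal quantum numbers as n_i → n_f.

n_i = 7, n_f = 3

The photon energy is ΔE = hc/λ = 1240 / 111.7 = 11.10 eV.
With Z = 3, ΔE = 122.4 × (1/n_f² − 1/n_i²), so 1/n_f² − 1/n_i² = 0.09070.
Trying n_f = 3 gives 1/n_i² = 0.02042, i.e. n_i ≈ 7; this pair matches.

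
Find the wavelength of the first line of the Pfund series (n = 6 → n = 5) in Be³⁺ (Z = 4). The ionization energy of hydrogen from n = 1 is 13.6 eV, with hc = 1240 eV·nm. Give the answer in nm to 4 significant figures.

The Pfund series terminates on n_f = 5; the first line has n_i = 5+1 = 6.
ΔE = 217.6 × (1/5² − 1/6²) = 2.660 eV.
λ = 1240 / 2.660 = 466.2 nm.

466.2 nm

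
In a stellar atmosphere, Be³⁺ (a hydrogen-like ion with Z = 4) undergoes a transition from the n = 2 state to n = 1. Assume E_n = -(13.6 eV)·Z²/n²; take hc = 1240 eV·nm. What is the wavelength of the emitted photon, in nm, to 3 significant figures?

For Z = 4 the level energies scale as Z², so the effective Rydberg energy is 13.6 × 16 = 217.6 eV.
ΔE = 217.6 × (1/1² − 1/2²) = 217.6 × 0.7500 = 163.2 eV.
λ = hc/ΔE = 1240 / 163.2 = 7.60 nm.

7.60 nm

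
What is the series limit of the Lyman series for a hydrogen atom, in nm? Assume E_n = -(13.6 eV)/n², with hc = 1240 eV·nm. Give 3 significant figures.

91.2 nm

The Lyman series has lower level n_f = 1; the series limit corresponds to n_i → ∞.
ΔE_max = 13.6 × 1 / 1² = 13.60 eV.
λ_min = 1240 / 13.60 = 91.2 nm.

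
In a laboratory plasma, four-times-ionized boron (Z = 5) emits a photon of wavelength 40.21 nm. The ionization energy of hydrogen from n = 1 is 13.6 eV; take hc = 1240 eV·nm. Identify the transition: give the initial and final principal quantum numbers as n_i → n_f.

The photon energy is ΔE = hc/λ = 1240 / 40.21 = 30.84 eV.
With Z = 5, ΔE = 340.0 × (1/n_f² − 1/n_i²), so 1/n_f² − 1/n_i² = 0.09070.
Trying n_f = 3 gives 1/n_i² = 0.02041, i.e. n_i ≈ 7; this pair matches.

n_i = 7, n_f = 3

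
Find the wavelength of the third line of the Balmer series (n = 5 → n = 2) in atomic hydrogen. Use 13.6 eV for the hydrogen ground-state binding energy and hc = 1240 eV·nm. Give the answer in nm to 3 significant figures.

The Balmer series terminates on n_f = 2; the third line has n_i = 2+3 = 5.
ΔE = 13.60 × (1/2² − 1/5²) = 2.856 eV.
λ = 1240 / 2.856 = 434 nm.

434 nm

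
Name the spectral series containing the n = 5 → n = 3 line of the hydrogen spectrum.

Paschen

The series is set by the lower level: n_f = 3 is the Paschen series.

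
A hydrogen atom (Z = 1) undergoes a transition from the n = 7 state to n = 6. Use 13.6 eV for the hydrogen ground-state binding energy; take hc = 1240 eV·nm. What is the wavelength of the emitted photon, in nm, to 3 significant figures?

ΔE = 13.60 × (1/6² − 1/7²) = 13.60 × 0.007370 = 0.1002 eV.
λ = hc/ΔE = 1240 / 0.1002 = 12400 nm.

12400 nm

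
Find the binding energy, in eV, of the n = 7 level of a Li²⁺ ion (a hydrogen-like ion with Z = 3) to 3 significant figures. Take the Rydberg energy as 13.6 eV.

2.50 eV

E_n = −13.6 Z²/n² = −122.4/n² eV for Z = 3.
E_7 = −122.4/49 = −2.50 eV, so ionization (to E = 0) requires 2.50 eV.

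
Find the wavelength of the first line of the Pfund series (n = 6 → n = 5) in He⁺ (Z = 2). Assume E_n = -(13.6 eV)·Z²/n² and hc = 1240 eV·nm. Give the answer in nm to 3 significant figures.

1860 nm

The Pfund series terminates on n_f = 5; the first line has n_i = 5+1 = 6.
ΔE = 54.40 × (1/5² − 1/6²) = 0.6649 eV.
λ = 1240 / 0.6649 = 1860 nm.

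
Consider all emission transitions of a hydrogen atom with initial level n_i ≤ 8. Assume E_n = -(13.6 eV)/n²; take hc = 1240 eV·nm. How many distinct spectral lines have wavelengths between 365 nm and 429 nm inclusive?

Enumerate all n_i → n_f pairs with 1 ≤ n_f < n_i ≤ 8 and compute λ = 1240 / [13.6·1·(1/n_f² − 1/n_i²)].
Lines falling in [365, 429] nm: 8→2 (389.0 nm), 7→2 (397.1 nm), 6→2 (410.3 nm).

3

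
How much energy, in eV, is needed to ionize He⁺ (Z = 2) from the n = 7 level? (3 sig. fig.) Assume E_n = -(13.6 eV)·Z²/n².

E_n = −13.6 Z²/n² = −54.40/n² eV for Z = 2.
E_7 = −54.40/49 = −1.11 eV, so ionization (to E = 0) requires 1.11 eV.

1.11 eV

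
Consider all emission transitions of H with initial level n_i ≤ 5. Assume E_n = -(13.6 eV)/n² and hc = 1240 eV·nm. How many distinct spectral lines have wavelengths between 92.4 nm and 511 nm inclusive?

Enumerate all n_i → n_f pairs with 1 ≤ n_f < n_i ≤ 5 and compute λ = 1240 / [13.6·1·(1/n_f² − 1/n_i²)].
Lines falling in [92.4, 511] nm: 5→1 (94.98 nm), 4→1 (97.25 nm), 3→1 (102.6 nm), 2→1 (121.6 nm), 5→2 (434.2 nm), 4→2 (486.3 nm).

6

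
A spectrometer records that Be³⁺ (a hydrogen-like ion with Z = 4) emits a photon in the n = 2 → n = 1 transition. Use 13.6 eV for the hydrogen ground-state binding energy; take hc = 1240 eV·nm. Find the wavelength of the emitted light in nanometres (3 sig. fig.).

7.60 nm

For Z = 4 the level energies scale as Z², so the effective Rydberg energy is 13.6 × 16 = 217.6 eV.
ΔE = 217.6 × (1/1² − 1/2²) = 217.6 × 0.7500 = 163.2 eV.
λ = hc/ΔE = 1240 / 163.2 = 7.60 nm.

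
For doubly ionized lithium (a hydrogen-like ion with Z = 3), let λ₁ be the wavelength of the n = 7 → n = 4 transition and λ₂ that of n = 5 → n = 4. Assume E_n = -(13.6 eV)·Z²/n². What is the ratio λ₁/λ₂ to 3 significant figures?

0.535

λ ∝ 1/ΔE ∝ 1/(1/n_f² − 1/n_i²), and the Z² and hc factors cancel in the ratio.
λ₁/λ₂ = (1/4² − 1/5²)/(1/4² − 1/7²) = 0.02250/0.04209 = 0.535.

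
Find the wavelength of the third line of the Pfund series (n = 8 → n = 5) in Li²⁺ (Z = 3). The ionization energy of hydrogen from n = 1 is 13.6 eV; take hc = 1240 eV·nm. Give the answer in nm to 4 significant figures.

415.6 nm

The Pfund series terminates on n_f = 5; the third line has n_i = 5+3 = 8.
ΔE = 122.4 × (1/5² − 1/8²) = 2.984 eV.
λ = 1240 / 2.984 = 415.6 nm.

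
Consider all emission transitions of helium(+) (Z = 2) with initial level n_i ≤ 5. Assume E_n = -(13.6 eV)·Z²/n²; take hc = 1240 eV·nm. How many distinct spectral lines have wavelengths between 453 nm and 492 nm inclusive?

Enumerate all n_i → n_f pairs with 1 ≤ n_f < n_i ≤ 5 and compute λ = 1240 / [13.6·4·(1/n_f² − 1/n_i²)].
Lines falling in [453, 492] nm: 4→3 (468.9 nm).

1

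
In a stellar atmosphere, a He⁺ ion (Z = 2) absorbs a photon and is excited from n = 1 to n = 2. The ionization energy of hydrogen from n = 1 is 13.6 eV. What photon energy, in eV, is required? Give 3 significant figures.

40.8 eV

The Bohr energies scale as Z², so for Z = 2: E_n = −54.40/n² eV.
E_2 = −54.40/4 = −13.60 eV and E_1 = −54.40/1 = −54.40 eV.
The photon energy is |E_2 − E_1| = 40.8 eV.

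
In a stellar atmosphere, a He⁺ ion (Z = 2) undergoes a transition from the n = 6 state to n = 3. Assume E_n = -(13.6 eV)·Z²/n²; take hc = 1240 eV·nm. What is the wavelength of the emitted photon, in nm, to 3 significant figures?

For Z = 2 the level energies scale as Z², so the effective Rydberg energy is 13.6 × 4 = 54.40 eV.
ΔE = 54.40 × (1/3² − 1/6²) = 54.40 × 0.08333 = 4.533 eV.
λ = hc/ΔE = 1240 / 4.533 = 274 nm.

274 nm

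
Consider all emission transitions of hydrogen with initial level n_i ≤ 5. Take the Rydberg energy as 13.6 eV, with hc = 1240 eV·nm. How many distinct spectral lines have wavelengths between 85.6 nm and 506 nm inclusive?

6

Enumerate all n_i → n_f pairs with 1 ≤ n_f < n_i ≤ 5 and compute λ = 1240 / [13.6·1·(1/n_f² − 1/n_i²)].
Lines falling in [85.6, 506] nm: 5→1 (94.98 nm), 4→1 (97.25 nm), 3→1 (102.6 nm), 2→1 (121.6 nm), 5→2 (434.2 nm), 4→2 (486.3 nm).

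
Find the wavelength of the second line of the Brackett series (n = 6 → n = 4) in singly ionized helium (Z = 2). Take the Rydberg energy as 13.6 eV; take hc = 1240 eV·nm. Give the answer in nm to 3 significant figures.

The Brackett series terminates on n_f = 4; the second line has n_i = 4+2 = 6.
ΔE = 54.40 × (1/4² − 1/6²) = 1.889 eV.
λ = 1240 / 1.889 = 656 nm.

656 nm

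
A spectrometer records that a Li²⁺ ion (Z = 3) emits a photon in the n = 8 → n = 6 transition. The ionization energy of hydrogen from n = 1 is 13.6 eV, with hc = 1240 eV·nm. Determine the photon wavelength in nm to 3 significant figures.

For Z = 3 the level energies scale as Z², so the effective Rydberg energy is 13.6 × 9 = 122.4 eV.
ΔE = 122.4 × (1/6² − 1/8²) = 122.4 × 0.01215 = 1.488 eV.
λ = hc/ΔE = 1240 / 1.488 = 834 nm.

834 nm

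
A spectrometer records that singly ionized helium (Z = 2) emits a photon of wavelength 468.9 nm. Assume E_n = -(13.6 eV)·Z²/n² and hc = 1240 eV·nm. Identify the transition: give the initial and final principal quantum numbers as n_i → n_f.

The photon energy is ΔE = hc/λ = 1240 / 468.9 = 2.644 eV.
With Z = 2, ΔE = 54.40 × (1/n_f² − 1/n_i²), so 1/n_f² − 1/n_i² = 0.04861.
Trying n_f = 3 gives 1/n_i² = 0.06250, i.e. n_i ≈ 4; this pair matches.

n_i = 4, n_f = 3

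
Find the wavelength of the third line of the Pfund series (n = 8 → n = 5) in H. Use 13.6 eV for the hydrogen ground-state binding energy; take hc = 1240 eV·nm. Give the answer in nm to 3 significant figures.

3740 nm

The Pfund series terminates on n_f = 5; the third line has n_i = 5+3 = 8.
ΔE = 13.60 × (1/5² − 1/8²) = 0.3315 eV.
λ = 1240 / 0.3315 = 3740 nm.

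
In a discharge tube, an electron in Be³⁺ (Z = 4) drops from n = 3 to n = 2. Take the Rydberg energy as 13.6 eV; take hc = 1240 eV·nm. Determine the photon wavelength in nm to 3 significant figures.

For Z = 4 the level energies scale as Z², so the effective Rydberg energy is 13.6 × 16 = 217.6 eV.
ΔE = 217.6 × (1/2² − 1/3²) = 217.6 × 0.1389 = 30.22 eV.
λ = hc/ΔE = 1240 / 30.22 = 41.0 nm.

41.0 nm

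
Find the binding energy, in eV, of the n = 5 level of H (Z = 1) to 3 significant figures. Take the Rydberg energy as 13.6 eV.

E_5 = −13.60/25 = −0.544 eV, so ionization (to E = 0) requires 0.544 eV.

0.544 eV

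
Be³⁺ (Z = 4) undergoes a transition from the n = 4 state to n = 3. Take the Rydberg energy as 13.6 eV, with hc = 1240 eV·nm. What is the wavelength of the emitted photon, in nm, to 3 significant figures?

For Z = 4 the level energies scale as Z², so the effective Rydberg energy is 13.6 × 16 = 217.6 eV.
ΔE = 217.6 × (1/3² − 1/4²) = 217.6 × 0.04861 = 10.58 eV.
λ = hc/ΔE = 1240 / 10.58 = 117 nm.

117 nm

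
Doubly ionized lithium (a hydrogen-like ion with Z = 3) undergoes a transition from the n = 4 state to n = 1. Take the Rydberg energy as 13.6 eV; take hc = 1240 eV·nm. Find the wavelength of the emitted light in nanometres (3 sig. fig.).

For Z = 3 the level energies scale as Z², so the effective Rydberg energy is 13.6 × 9 = 122.4 eV.
ΔE = 122.4 × (1/1² − 1/4²) = 122.4 × 0.9375 = 114.8 eV.
λ = hc/ΔE = 1240 / 114.8 = 10.8 nm.

10.8 nm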